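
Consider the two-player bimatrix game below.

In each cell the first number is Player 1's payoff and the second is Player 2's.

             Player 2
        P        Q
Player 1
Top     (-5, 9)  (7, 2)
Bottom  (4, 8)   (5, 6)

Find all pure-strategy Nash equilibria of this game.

(Top, P): Player 1 can switch to Bottom (-5 → 4). Not NE.
(Top, Q): Player 2 can switch to P (2 → 9). Not NE.
(Bottom, P): Player 1 gets 4, best alternative -5; Player 2 gets 8, best alternative 6. No profitable deviation — NE.
(Bottom, Q): Player 1 can switch to Top (5 → 7). Not NE.

(Bottom, P)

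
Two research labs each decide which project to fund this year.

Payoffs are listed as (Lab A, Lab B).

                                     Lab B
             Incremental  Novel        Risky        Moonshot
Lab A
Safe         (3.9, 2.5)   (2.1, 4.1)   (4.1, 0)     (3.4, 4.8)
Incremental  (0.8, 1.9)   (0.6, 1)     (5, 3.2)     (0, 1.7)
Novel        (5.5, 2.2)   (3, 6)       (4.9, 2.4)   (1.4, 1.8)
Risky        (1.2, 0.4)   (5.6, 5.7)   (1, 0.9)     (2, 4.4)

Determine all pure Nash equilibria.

Lab A against Incremental: payoffs 3.9, 0.8, 5.5, 1.2 → best response Novel.
Lab A against Novel: payoffs 2.1, 0.6, 3, 5.6 → best response Risky.
Lab A against Risky: payoffs 4.1, 5, 4.9, 1 → best response Incremental.
Lab A against Moonshot: payoffs 3.4, 0, 1.4, 2 → best response Safe.
Lab B against Safe: payoffs 2.5, 4.1, 0, 4.8 → best response Moonshot.
Lab B against Incremental: payoffs 1.9, 1, 3.2, 1.7 → best response Risky.
Lab B against Novel: payoffs 2.2, 6, 2.4, 1.8 → best response Novel.
Lab B against Risky: payoffs 0.4, 5.7, 0.9, 4.4 → best response Novel.
Mutual best responses: (Safe, Moonshot); (Incremental, Risky); (Risky, Novel).

The pure Nash equilibria are (Safe, Moonshot), (Incremental, Risky), (Risky, Novel).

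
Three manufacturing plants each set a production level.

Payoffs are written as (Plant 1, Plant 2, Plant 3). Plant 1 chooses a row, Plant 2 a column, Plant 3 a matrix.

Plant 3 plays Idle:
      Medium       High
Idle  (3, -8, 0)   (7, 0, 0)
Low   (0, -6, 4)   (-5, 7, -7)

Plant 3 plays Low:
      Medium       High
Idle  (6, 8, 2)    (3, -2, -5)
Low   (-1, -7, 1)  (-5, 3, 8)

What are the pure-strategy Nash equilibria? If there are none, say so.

Plant 1 against (Medium, Idle): payoffs 3, 0 → best response Idle.
Plant 1 against (Medium, Low): payoffs 6, -1 → best response Idle.
Plant 1 against (High, Idle): payoffs 7, -5 → best response Idle.
Plant 1 against (High, Low): payoffs 3, -5 → best response Idle.
Plant 2 against (Idle, Idle): payoffs -8, 0 → best response High.
Plant 2 against (Idle, Low): payoffs 8, -2 → best response Medium.
Plant 2 against (Low, Idle): payoffs -6, 7 → best response High.
Plant 2 against (Low, Low): payoffs -7, 3 → best response High.
Plant 3 against (Idle, Medium): payoffs 0, 2 → best response Low.
Plant 3 against (Idle, High): payoffs 0, -5 → best response Idle.
Plant 3 against (Low, Medium): payoffs 4, 1 → best response Idle.
Plant 3 against (Low, High): payoffs -7, 8 → best response Low.
Mutual best responses: (Idle, Medium, Low); (Idle, High, Idle).

Pure-strategy Nash equilibria: (Idle, Medium, Low) and (Idle, High, Idle)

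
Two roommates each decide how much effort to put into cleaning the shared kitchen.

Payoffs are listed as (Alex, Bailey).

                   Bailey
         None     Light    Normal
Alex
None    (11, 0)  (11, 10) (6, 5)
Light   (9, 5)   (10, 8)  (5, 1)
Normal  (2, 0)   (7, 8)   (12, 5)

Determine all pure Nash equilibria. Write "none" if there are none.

Alex against None: payoffs 11, 9, 2 → best response None.
Alex against Light: payoffs 11, 10, 7 → best response None.
Alex against Normal: payoffs 6, 5, 12 → best response Normal.
Bailey against None: payoffs 0, 10, 5 → best response Light.
Bailey against Light: payoffs 5, 8, 1 → best response Light.
Bailey against Normal: payoffs 0, 8, 5 → best response Light.
Mutual best responses: (None, Light).

Pure NE: (None, Light)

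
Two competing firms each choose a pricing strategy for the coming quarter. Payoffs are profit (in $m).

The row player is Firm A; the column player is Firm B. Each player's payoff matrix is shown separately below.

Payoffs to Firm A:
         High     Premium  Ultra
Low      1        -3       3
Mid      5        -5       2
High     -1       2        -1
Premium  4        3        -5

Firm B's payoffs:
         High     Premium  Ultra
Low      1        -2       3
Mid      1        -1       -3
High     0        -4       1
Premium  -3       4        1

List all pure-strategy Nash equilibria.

Firm A against High: payoffs 1, 5, -1, 4 → best response Mid.
Firm A against Premium: payoffs -3, -5, 2, 3 → best response Premium.
Firm A against Ultra: payoffs 3, 2, -1, -5 → best response Low.
Firm B against Low: payoffs 1, -2, 3 → best response Ultra.
Firm B against Mid: payoffs 1, -1, -3 → best response High.
Firm B against High: payoffs 0, -4, 1 → best response Ultra.
Firm B against Premium: payoffs -3, 4, 1 → best response Premium.
Mutual best responses: (Low, Ultra); (Mid, High); (Premium, Premium).

(Low, Ultra), (Mid, High), (Premium, Premium)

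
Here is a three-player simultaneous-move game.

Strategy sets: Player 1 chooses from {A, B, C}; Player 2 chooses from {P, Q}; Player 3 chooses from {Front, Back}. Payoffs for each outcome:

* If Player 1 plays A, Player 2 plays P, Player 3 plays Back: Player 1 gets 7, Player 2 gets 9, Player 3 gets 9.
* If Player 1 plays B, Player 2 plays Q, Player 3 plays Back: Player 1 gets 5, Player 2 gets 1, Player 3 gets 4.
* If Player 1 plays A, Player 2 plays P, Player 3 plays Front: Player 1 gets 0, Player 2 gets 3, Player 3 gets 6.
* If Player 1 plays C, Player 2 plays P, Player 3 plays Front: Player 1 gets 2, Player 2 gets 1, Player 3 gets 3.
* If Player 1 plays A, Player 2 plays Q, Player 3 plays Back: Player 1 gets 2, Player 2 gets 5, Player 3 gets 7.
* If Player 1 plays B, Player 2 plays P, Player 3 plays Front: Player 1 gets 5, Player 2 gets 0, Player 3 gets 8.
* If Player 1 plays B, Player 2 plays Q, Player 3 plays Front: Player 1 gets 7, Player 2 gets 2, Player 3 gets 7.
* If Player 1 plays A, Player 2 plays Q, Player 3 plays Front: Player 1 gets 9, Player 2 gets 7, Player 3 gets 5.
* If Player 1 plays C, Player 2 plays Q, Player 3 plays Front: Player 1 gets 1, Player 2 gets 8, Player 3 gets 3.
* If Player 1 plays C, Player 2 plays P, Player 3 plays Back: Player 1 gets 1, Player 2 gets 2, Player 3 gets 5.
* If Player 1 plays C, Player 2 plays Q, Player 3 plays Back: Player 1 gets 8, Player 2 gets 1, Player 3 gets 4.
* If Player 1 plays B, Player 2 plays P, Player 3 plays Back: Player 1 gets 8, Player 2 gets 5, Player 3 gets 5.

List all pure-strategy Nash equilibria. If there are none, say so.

For each strategy profile, look for a profitable unilateral deviation.
(A, P, Front): Player 1 can switch to B (0 → 5). Not NE.
(A, P, Back): Player 1 can switch to B (7 → 8). Not NE.
(A, Q, Front): Player 3 can switch to Back (5 → 7). Not NE.
(A, Q, Back): Player 1 can switch to B (2 → 5). Not NE.
(B, P, Front): Player 2 can switch to Q (0 → 2). Not NE.
(B, P, Back): Player 3 can switch to Front (5 → 8). Not NE.
(The remaining 6 profiles each have a profitable deviation by the same check.)

There is no pure-strategy Nash equilibrium.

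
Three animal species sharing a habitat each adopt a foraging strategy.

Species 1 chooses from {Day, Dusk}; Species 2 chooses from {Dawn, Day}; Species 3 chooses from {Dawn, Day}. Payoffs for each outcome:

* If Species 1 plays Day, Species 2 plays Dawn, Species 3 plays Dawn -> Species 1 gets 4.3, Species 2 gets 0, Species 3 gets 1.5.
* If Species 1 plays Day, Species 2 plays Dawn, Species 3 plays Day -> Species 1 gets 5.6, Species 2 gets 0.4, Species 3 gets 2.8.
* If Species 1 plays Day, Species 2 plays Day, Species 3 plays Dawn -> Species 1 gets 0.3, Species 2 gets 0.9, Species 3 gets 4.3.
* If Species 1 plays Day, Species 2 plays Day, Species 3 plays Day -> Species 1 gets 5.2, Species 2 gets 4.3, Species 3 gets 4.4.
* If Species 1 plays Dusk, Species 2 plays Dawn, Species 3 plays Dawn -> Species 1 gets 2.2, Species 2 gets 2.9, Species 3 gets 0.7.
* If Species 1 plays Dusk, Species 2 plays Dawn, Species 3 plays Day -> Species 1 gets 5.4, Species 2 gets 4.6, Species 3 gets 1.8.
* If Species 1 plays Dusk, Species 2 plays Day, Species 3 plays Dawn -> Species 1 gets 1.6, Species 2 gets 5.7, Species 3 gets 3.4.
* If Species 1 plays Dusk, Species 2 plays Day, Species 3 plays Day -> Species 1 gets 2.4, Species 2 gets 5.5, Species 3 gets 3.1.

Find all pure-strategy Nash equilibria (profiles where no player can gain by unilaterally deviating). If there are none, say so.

(Day, Day, Day) and (Dusk, Day, Dawn)

(Day, Dawn, Dawn): Species 2 can switch to Day (0 → 0.9). Not NE.
(Day, Dawn, Day): Species 2 can switch to Day (0.4 → 4.3). Not NE.
(Day, Day, Dawn): Species 1 can switch to Dusk (0.3 → 1.6). Not NE.
(Day, Day, Day): Species 1 gets 5.2, best alternative 2.4; Species 2 gets 4.3, best alternative 0.4; Species 3 gets 4.4, best alternative 4.3. No profitable deviation — NE.
(Dusk, Dawn, Dawn): Species 1 can switch to Day (2.2 → 4.3). Not NE.
(Dusk, Dawn, Day): Species 1 can switch to Day (5.4 → 5.6). Not NE.
(Dusk, Day, Dawn): Species 1 gets 1.6, best alternative 0.3; Species 2 gets 5.7, best alternative 2.9; Species 3 gets 3.4, best alternative 3.1. No profitable deviation — NE.
(Dusk, Day, Day): Species 1 can switch to Day (2.4 → 5.2). Not NE.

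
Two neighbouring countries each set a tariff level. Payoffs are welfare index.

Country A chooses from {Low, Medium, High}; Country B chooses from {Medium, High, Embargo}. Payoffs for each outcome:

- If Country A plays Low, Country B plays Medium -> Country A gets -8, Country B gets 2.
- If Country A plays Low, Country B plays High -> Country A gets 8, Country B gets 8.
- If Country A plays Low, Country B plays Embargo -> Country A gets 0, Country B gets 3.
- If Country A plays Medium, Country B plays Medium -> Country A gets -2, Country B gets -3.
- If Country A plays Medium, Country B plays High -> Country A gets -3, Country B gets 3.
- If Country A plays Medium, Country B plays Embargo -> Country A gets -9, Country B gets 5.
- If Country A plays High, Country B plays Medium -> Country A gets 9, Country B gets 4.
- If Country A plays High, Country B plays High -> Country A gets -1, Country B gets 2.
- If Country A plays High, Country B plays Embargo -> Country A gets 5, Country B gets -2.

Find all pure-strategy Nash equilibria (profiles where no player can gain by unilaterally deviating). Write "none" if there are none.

Country A against Medium: payoffs -8, -2, 9 → best response High.
Country A against High: payoffs 8, -3, -1 → best response Low.
Country A against Embargo: payoffs 0, -9, 5 → best response High.
Country B against Low: payoffs 2, 8, 3 → best response High.
Country B against Medium: payoffs -3, 3, 5 → best response Embargo.
Country B against High: payoffs 4, 2, -2 → best response Medium.
Mutual best responses: (Low, High); (High, Medium).

The pure Nash equilibria are (Low, High) and (High, Medium).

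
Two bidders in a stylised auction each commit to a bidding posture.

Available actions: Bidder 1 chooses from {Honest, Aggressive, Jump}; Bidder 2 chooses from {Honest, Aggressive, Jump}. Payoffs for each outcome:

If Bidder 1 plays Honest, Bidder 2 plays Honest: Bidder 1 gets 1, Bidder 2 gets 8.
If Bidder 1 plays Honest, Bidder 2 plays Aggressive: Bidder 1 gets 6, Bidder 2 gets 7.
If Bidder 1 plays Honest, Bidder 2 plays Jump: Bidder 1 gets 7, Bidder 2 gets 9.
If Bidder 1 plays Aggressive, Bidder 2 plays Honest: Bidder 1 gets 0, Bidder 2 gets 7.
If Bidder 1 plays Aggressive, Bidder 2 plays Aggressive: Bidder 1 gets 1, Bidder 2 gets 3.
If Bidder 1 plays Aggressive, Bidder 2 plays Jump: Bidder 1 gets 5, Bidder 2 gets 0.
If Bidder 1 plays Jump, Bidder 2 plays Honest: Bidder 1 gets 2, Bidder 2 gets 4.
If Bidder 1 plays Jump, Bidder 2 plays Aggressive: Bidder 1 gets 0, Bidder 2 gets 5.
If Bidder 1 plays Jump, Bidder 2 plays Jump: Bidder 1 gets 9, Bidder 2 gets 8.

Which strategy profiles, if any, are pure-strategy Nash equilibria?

(Jump, Jump)

(Honest, Honest): Bidder 1 can switch to Jump (1 → 2). Not NE.
(Honest, Aggressive): Bidder 2 can switch to Honest (7 → 8). Not NE.
(Honest, Jump): Bidder 1 can switch to Jump (7 → 9). Not NE.
(Aggressive, Honest): Bidder 1 can switch to Honest (0 → 1). Not NE.
(Aggressive, Aggressive): Bidder 1 can switch to Honest (1 → 6). Not NE.
(Aggressive, Jump): Bidder 1 can switch to Honest (5 → 7). Not NE.
(Jump, Jump): Bidder 1 gets 9, best alternative 7; Bidder 2 gets 8, best alternative 5. No profitable deviation — NE.
(The remaining 2 profiles each have a profitable deviation by the same check.)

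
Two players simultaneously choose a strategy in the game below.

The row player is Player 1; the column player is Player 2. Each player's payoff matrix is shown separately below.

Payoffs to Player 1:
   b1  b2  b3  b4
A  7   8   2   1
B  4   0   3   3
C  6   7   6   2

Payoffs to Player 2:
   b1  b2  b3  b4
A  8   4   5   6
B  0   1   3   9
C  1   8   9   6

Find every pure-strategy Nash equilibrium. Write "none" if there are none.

The pure Nash equilibria are (A, b1), (B, b4), (C, b3).

For each strategy profile, look for a profitable unilateral deviation.
(A, b1): Player 1 gets 7, best alternative 6; Player 2 gets 8, best alternative 6. No profitable deviation — NE.
(A, b2): Player 2 can switch to b1 (4 → 8). Not NE.
(A, b3): Player 1 can switch to B (2 → 3). Not NE.
(A, b4): Player 1 can switch to B (1 → 3). Not NE.
(B, b1): Player 1 can switch to A (4 → 7). Not NE.
(B, b2): Player 1 can switch to A (0 → 8). Not NE.
(B, b3): Player 1 can switch to C (3 → 6). Not NE.
(B, b4): Player 1 gets 3, best alternative 2; Player 2 gets 9, best alternative 3. No profitable deviation — NE.
(C, b1): Player 1 can switch to A (6 → 7). Not NE.
(C, b2): Player 1 can switch to A (7 → 8). Not NE.
(C, b3): Player 1 gets 6, best alternative 3; Player 2 gets 9, best alternative 8. No profitable deviation — NE.
(The remaining 1 profile has a profitable deviation by the same check.)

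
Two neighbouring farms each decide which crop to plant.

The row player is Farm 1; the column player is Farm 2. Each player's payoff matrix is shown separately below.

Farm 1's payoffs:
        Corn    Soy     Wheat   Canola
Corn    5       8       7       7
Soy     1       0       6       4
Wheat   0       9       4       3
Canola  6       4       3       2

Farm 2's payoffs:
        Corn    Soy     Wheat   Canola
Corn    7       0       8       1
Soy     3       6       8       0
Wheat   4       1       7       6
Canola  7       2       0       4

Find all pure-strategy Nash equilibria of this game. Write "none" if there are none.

For each player, find the best response to each opponent profile; mutual best responses are the pure NE.
Farm 1 against Corn: payoffs 5, 1, 0, 6 → best response Canola.
Farm 1 against Soy: payoffs 8, 0, 9, 4 → best response Wheat.
Farm 1 against Wheat: payoffs 7, 6, 4, 3 → best response Corn.
Farm 1 against Canola: payoffs 7, 4, 3, 2 → best response Corn.
Farm 2 against Corn: payoffs 7, 0, 8, 1 → best response Wheat.
Farm 2 against Soy: payoffs 3, 6, 8, 0 → best response Wheat.
Farm 2 against Wheat: payoffs 4, 1, 7, 6 → best response Wheat.
Farm 2 against Canola: payoffs 7, 2, 0, 4 → best response Corn.
Mutual best responses: (Corn, Wheat); (Canola, Corn).

Pure-strategy Nash equilibria: (Corn, Wheat), (Canola, Corn)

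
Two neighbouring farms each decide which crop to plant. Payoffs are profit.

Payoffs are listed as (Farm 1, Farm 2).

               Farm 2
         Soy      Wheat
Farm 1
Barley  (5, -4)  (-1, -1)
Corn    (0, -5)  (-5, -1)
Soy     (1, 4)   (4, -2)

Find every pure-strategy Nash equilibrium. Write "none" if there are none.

This game has no pure Nash equilibrium.

For each strategy profile, look for a profitable unilateral deviation.
(Barley, Soy): Farm 2 can switch to Wheat (-4 → -1). Not NE.
(Barley, Wheat): Farm 1 can switch to Soy (-1 → 4). Not NE.
(Corn, Soy): Farm 1 can switch to Barley (0 → 5). Not NE.
(Corn, Wheat): Farm 1 can switch to Barley (-5 → -1). Not NE.
(Soy, Soy): Farm 1 can switch to Barley (1 → 5). Not NE.
(Soy, Wheat): Farm 2 can switch to Soy (-2 → 4). Not NE.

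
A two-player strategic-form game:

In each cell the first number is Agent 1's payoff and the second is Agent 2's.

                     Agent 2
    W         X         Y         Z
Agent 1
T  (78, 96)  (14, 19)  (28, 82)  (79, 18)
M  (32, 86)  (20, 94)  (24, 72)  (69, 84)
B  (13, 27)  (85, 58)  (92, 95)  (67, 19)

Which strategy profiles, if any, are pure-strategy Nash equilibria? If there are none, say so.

(T, W); (B, Y)

Agent 1 against W: payoffs 78, 32, 13 → best response T.
Agent 1 against X: payoffs 14, 20, 85 → best response B.
Agent 1 against Y: payoffs 28, 24, 92 → best response B.
Agent 1 against Z: payoffs 79, 69, 67 → best response T.
Agent 2 against T: payoffs 96, 19, 82, 18 → best response W.
Agent 2 against M: payoffs 86, 94, 72, 84 → best response X.
Agent 2 against B: payoffs 27, 58, 95, 19 → best response Y.
Mutual best responses: (T, W); (B, Y).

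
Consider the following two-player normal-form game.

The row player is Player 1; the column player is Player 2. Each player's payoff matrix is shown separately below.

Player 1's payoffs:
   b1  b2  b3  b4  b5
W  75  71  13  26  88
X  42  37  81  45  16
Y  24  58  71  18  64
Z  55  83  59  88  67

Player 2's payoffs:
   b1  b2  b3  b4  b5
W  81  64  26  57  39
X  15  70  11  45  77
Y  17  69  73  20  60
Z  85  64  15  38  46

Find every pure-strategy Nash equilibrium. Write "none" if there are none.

Pure NE: (W, b1)

Player 1 against b1: payoffs 75, 42, 24, 55 → best response W.
Player 1 against b2: payoffs 71, 37, 58, 83 → best response Z.
Player 1 against b3: payoffs 13, 81, 71, 59 → best response X.
Player 1 against b4: payoffs 26, 45, 18, 88 → best response Z.
Player 1 against b5: payoffs 88, 16, 64, 67 → best response W.
Player 2 against W: payoffs 81, 64, 26, 57, 39 → best response b1.
Player 2 against X: payoffs 15, 70, 11, 45, 77 → best response b5.
Player 2 against Y: payoffs 17, 69, 73, 20, 60 → best response b3.
Player 2 against Z: payoffs 85, 64, 15, 38, 46 → best response b1.
Mutual best responses: (W, b1).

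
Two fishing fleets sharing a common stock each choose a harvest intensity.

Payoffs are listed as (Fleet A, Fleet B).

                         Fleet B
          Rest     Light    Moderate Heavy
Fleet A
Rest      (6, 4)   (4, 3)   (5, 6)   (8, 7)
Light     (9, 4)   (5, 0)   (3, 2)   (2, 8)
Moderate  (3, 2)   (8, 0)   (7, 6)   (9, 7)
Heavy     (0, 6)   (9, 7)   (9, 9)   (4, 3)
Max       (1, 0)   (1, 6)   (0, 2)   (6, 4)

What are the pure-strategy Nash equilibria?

For each player, find the best response to each opponent profile; mutual best responses are the pure NE.
Fleet A against Rest: payoffs 6, 9, 3, 0, 1 → best response Light.
Fleet A against Light: payoffs 4, 5, 8, 9, 1 → best response Heavy.
Fleet A against Moderate: payoffs 5, 3, 7, 9, 0 → best response Heavy.
Fleet A against Heavy: payoffs 8, 2, 9, 4, 6 → best response Moderate.
Fleet B against Rest: payoffs 4, 3, 6, 7 → best response Heavy.
Fleet B against Light: payoffs 4, 0, 2, 8 → best response Heavy.
Fleet B against Moderate: payoffs 2, 0, 6, 7 → best response Heavy.
Fleet B against Heavy: payoffs 6, 7, 9, 3 → best response Moderate.
Fleet B against Max: payoffs 0, 6, 2, 4 → best response Light.
Mutual best responses: (Moderate, Heavy); (Heavy, Moderate).

The pure Nash equilibria are (Moderate, Heavy), (Heavy, Moderate).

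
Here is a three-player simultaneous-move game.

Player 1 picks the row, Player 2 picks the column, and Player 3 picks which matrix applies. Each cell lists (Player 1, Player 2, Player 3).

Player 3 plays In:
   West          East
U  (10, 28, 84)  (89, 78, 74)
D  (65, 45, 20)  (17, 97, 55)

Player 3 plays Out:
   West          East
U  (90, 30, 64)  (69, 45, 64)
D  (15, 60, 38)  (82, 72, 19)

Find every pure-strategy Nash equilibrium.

Mark each player's best response to every combination of opponents' strategies; a profile where every player is best-responding is a pure Nash equilibrium.
Player 1 against (West, In): payoffs 10, 65 → best response D.
Player 1 against (West, Out): payoffs 90, 15 → best response U.
Player 1 against (East, In): payoffs 89, 17 → best response U.
Player 1 against (East, Out): payoffs 69, 82 → best response D.
Player 2 against (U, In): payoffs 28, 78 → best response East.
Player 2 against (U, Out): payoffs 30, 45 → best response East.
Player 2 against (D, In): payoffs 45, 97 → best response East.
Player 2 against (D, Out): payoffs 60, 72 → best response East.
Player 3 against (U, West): payoffs 84, 64 → best response In.
Player 3 against (U, East): payoffs 74, 64 → best response In.
Player 3 against (D, West): payoffs 20, 38 → best response Out.
Player 3 against (D, East): payoffs 55, 19 → best response In.
Mutual best responses: (U, East, In).

(U, East, In)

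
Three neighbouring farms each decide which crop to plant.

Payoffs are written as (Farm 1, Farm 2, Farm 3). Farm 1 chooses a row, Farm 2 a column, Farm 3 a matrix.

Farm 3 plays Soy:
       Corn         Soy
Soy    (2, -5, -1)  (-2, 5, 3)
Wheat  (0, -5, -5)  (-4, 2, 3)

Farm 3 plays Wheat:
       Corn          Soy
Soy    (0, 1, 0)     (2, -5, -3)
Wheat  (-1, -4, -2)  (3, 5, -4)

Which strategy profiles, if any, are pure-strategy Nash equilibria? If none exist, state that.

The pure Nash equilibria are (Soy, Corn, Wheat) and (Soy, Soy, Soy).

For each player, find the best response to each opponent profile; mutual best responses are the pure NE.
Farm 1 against (Corn, Soy): payoffs 2, 0 → best response Soy.
Farm 1 against (Corn, Wheat): payoffs 0, -1 → best response Soy.
Farm 1 against (Soy, Soy): payoffs -2, -4 → best response Soy.
Farm 1 against (Soy, Wheat): payoffs 2, 3 → best response Wheat.
Farm 2 against (Soy, Soy): payoffs -5, 5 → best response Soy.
Farm 2 against (Soy, Wheat): payoffs 1, -5 → best response Corn.
Farm 2 against (Wheat, Soy): payoffs -5, 2 → best response Soy.
Farm 2 against (Wheat, Wheat): payoffs -4, 5 → best response Soy.
Farm 3 against (Soy, Corn): payoffs -1, 0 → best response Wheat.
Farm 3 against (Soy, Soy): payoffs 3, -3 → best response Soy.
Farm 3 against (Wheat, Corn): payoffs -5, -2 → best response Wheat.
Farm 3 against (Wheat, Soy): payoffs 3, -4 → best response Soy.
Mutual best responses: (Soy, Corn, Wheat); (Soy, Soy, Soy).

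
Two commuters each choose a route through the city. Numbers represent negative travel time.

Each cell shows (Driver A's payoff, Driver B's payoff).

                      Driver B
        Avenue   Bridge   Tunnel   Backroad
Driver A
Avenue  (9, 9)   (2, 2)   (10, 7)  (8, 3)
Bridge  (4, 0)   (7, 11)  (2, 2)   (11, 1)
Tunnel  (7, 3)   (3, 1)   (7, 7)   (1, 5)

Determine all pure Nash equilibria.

The pure Nash equilibria are (Avenue, Avenue) and (Bridge, Bridge).

Driver A against Avenue: payoffs 9, 4, 7 → best response Avenue.
Driver A against Bridge: payoffs 2, 7, 3 → best response Bridge.
Driver A against Tunnel: payoffs 10, 2, 7 → best response Avenue.
Driver A against Backroad: payoffs 8, 11, 1 → best response Bridge.
Driver B against Avenue: payoffs 9, 2, 7, 3 → best response Avenue.
Driver B against Bridge: payoffs 0, 11, 2, 1 → best response Bridge.
Driver B against Tunnel: payoffs 3, 1, 7, 5 → best response Tunnel.
Mutual best responses: (Avenue, Avenue); (Bridge, Bridge).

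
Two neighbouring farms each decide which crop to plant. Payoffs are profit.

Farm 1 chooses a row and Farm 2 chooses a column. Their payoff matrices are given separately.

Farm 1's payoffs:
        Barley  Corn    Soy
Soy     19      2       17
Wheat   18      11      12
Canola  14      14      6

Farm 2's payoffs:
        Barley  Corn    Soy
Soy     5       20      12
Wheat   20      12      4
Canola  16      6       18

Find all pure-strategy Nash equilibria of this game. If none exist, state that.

(Soy, Barley): Farm 2 can switch to Corn (5 → 20). Not NE.
(Soy, Corn): Farm 1 can switch to Wheat (2 → 11). Not NE.
(Soy, Soy): Farm 2 can switch to Corn (12 → 20). Not NE.
(Wheat, Barley): Farm 1 can switch to Soy (18 → 19). Not NE.
(Wheat, Corn): Farm 1 can switch to Canola (11 → 14). Not NE.
(Wheat, Soy): Farm 1 can switch to Soy (12 → 17). Not NE.
(The remaining 3 profiles each have a profitable deviation by the same check.)

This game has no pure Nash equilibrium.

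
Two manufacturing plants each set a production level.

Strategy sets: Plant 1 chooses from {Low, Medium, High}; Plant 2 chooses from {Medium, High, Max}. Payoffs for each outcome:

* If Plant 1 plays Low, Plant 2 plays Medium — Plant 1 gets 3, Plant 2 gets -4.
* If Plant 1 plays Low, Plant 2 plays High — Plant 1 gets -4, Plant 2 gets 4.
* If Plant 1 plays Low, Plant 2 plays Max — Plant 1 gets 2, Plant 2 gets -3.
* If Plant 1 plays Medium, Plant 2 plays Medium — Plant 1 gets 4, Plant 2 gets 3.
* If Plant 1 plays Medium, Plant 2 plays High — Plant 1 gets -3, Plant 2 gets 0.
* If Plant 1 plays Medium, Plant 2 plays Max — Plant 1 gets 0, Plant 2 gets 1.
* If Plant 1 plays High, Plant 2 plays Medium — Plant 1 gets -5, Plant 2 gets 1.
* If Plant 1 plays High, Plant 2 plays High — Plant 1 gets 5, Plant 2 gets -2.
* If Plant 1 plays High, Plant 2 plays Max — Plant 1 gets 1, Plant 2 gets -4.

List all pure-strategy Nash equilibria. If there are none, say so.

Pure NE: (Medium, Medium)

Mark each player's best response to every combination of opponents' strategies; a profile where every player is best-responding is a pure Nash equilibrium.
Plant 1 against Medium: payoffs 3, 4, -5 → best response Medium.
Plant 1 against High: payoffs -4, -3, 5 → best response High.
Plant 1 against Max: payoffs 2, 0, 1 → best response Low.
Plant 2 against Low: payoffs -4, 4, -3 → best response High.
Plant 2 against Medium: payoffs 3, 0, 1 → best response Medium.
Plant 2 against High: payoffs 1, -2, -4 → best response Medium.
Mutual best responses: (Medium, Medium).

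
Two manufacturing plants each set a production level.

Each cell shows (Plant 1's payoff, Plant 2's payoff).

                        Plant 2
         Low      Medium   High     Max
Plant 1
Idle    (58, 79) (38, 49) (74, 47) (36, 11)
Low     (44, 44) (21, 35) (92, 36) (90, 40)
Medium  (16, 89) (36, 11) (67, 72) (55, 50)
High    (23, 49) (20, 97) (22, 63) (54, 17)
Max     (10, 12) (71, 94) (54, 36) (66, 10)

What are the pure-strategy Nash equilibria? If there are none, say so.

The pure Nash equilibria are (Idle, Low), (Max, Medium).

Plant 1 against Low: payoffs 58, 44, 16, 23, 10 → best response Idle.
Plant 1 against Medium: payoffs 38, 21, 36, 20, 71 → best response Max.
Plant 1 against High: payoffs 74, 92, 67, 22, 54 → best response Low.
Plant 1 against Max: payoffs 36, 90, 55, 54, 66 → best response Low.
Plant 2 against Idle: payoffs 79, 49, 47, 11 → best response Low.
Plant 2 against Low: payoffs 44, 35, 36, 40 → best response Low.
Plant 2 against Medium: payoffs 89, 11, 72, 50 → best response Low.
Plant 2 against High: payoffs 49, 97, 63, 17 → best response Medium.
Plant 2 against Max: payoffs 12, 94, 36, 10 → best response Medium.
Mutual best responses: (Idle, Low); (Max, Medium).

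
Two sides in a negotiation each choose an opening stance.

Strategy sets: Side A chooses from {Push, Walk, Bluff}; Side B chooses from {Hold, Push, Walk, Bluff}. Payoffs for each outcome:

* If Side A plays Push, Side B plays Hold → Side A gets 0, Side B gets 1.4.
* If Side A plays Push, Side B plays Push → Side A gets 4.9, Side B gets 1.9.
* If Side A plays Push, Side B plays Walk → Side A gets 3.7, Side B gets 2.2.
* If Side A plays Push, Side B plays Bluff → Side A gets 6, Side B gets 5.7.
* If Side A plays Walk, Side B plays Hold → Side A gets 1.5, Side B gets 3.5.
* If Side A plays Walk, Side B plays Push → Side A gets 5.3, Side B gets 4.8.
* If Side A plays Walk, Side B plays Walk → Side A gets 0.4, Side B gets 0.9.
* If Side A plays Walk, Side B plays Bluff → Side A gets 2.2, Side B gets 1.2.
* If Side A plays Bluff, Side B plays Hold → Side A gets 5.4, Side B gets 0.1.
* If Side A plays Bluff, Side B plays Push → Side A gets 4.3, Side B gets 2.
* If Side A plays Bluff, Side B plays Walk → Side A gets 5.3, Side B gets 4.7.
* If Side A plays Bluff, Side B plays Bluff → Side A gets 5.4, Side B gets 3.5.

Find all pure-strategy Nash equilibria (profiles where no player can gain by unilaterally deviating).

(Push, Bluff); (Walk, Push); (Bluff, Walk)

Mark each player's best response to every combination of opponents' strategies; a profile where every player is best-responding is a pure Nash equilibrium.
Side A against Hold: payoffs 0, 1.5, 5.4 → best response Bluff.
Side A against Push: payoffs 4.9, 5.3, 4.3 → best response Walk.
Side A against Walk: payoffs 3.7, 0.4, 5.3 → best response Bluff.
Side A against Bluff: payoffs 6, 2.2, 5.4 → best response Push.
Side B against Push: payoffs 1.4, 1.9, 2.2, 5.7 → best response Bluff.
Side B against Walk: payoffs 3.5, 4.8, 0.9, 1.2 → best response Push.
Side B against Bluff: payoffs 0.1, 2, 4.7, 3.5 → best response Walk.
Mutual best responses: (Push, Bluff); (Walk, Push); (Bluff, Walk).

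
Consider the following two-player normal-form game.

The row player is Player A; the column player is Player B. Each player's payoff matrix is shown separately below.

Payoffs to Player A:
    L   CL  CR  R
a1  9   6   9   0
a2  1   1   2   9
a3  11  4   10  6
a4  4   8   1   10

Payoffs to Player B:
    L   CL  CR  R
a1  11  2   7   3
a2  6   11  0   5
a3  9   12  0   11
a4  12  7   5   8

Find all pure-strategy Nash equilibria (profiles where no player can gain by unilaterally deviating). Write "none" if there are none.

Player A against L: payoffs 9, 1, 11, 4 → best response a3.
Player A against CL: payoffs 6, 1, 4, 8 → best response a4.
Player A against CR: payoffs 9, 2, 10, 1 → best response a3.
Player A against R: payoffs 0, 9, 6, 10 → best response a4.
Player B against a1: payoffs 11, 2, 7, 3 → best response L.
Player B against a2: payoffs 6, 11, 0, 5 → best response CL.
Player B against a3: payoffs 9, 12, 0, 11 → best response CL.
Player B against a4: payoffs 12, 7, 5, 8 → best response L.
No profile is a mutual best response for all players.

No pure-strategy Nash equilibrium.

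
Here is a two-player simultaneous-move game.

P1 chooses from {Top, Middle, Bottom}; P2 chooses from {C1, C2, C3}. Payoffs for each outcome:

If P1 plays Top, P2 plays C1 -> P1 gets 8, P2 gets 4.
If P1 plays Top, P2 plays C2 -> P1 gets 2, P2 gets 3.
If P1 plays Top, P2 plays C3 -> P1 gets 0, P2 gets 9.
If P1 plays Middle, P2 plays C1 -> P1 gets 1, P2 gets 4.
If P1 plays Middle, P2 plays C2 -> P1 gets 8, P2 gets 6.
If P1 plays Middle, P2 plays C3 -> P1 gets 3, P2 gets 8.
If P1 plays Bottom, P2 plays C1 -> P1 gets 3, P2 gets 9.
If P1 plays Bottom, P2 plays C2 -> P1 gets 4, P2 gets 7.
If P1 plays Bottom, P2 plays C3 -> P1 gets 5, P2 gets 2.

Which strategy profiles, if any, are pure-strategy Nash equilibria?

For each strategy profile, look for a profitable unilateral deviation.
(Top, C1): P2 can switch to C3 (4 → 9). Not NE.
(Top, C2): P1 can switch to Middle (2 → 8). Not NE.
(Top, C3): P1 can switch to Middle (0 → 3). Not NE.
(Middle, C1): P1 can switch to Top (1 → 8). Not NE.
(Middle, C2): P2 can switch to C3 (6 → 8). Not NE.
(Middle, C3): P1 can switch to Bottom (3 → 5). Not NE.
(Bottom, C1): P1 can switch to Top (3 → 8). Not NE.
(Bottom, C2): P1 can switch to Middle (4 → 8). Not NE.
(The remaining 1 profile has a profitable deviation by the same check.)

This game has no pure Nash equilibrium.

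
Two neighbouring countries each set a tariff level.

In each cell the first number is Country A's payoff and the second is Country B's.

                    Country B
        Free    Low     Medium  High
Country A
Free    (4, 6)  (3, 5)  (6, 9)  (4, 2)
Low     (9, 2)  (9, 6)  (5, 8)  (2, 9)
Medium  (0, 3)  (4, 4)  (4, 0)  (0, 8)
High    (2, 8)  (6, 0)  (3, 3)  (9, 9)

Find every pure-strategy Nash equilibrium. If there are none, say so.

(Free, Medium), (High, High)

Mark each player's best response to every combination of opponents' strategies; a profile where every player is best-responding is a pure Nash equilibrium.
Country A against Free: payoffs 4, 9, 0, 2 → best response Low.
Country A against Low: payoffs 3, 9, 4, 6 → best response Low.
Country A against Medium: payoffs 6, 5, 4, 3 → best response Free.
Country A against High: payoffs 4, 2, 0, 9 → best response High.
Country B against Free: payoffs 6, 5, 9, 2 → best response Medium.
Country B against Low: payoffs 2, 6, 8, 9 → best response High.
Country B against Medium: payoffs 3, 4, 0, 8 → best response High.
Country B against High: payoffs 8, 0, 3, 9 → best response High.
Mutual best responses: (Free, Medium); (High, High).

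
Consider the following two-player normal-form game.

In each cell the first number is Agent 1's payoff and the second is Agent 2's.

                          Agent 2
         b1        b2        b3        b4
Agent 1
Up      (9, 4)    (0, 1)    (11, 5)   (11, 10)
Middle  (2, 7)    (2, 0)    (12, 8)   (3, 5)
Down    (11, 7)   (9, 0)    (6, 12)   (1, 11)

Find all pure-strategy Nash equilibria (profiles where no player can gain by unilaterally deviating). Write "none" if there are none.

(Up, b4); (Middle, b3)

Agent 1 against b1: payoffs 9, 2, 11 → best response Down.
Agent 1 against b2: payoffs 0, 2, 9 → best response Down.
Agent 1 against b3: payoffs 11, 12, 6 → best response Middle.
Agent 1 against b4: payoffs 11, 3, 1 → best response Up.
Agent 2 against Up: payoffs 4, 1, 5, 10 → best response b4.
Agent 2 against Middle: payoffs 7, 0, 8, 5 → best response b3.
Agent 2 against Down: payoffs 7, 0, 12, 11 → best response b3.
Mutual best responses: (Up, b4); (Middle, b3).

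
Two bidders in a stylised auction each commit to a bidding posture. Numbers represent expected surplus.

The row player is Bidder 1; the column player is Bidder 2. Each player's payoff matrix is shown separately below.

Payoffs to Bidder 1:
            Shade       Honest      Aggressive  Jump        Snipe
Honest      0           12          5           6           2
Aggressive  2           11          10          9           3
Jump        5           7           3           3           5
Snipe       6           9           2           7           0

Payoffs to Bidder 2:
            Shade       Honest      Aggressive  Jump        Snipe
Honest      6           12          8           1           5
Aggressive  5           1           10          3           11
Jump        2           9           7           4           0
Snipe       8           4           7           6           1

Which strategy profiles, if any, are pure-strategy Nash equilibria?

Check each profile: it is a Nash equilibrium iff no player can strictly gain by switching unilaterally.
(Honest, Shade): Bidder 1 can switch to Aggressive (0 → 2). Not NE.
(Honest, Honest): Bidder 1 gets 12, best alternative 11; Bidder 2 gets 12, best alternative 8. No profitable deviation — NE.
(Honest, Aggressive): Bidder 1 can switch to Aggressive (5 → 10). Not NE.
(Honest, Jump): Bidder 1 can switch to Aggressive (6 → 9). Not NE.
(Honest, Snipe): Bidder 1 can switch to Aggressive (2 → 3). Not NE.
(Aggressive, Shade): Bidder 1 can switch to Jump (2 → 5). Not NE.
(Aggressive, Honest): Bidder 1 can switch to Honest (11 → 12). Not NE.
(Snipe, Shade): Bidder 1 gets 6, best alternative 5; Bidder 2 gets 8, best alternative 7. No profitable deviation — NE.
(The remaining 12 profiles each have a profitable deviation by the same check.)

The pure Nash equilibria are (Honest, Honest), (Snipe, Shade).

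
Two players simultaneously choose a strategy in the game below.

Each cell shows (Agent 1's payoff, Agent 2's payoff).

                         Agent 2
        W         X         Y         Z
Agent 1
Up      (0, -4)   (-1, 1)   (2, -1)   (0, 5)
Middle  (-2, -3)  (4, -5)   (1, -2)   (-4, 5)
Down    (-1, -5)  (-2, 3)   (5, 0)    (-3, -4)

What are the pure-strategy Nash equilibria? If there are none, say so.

(Up, Z)

(Up, W): Agent 2 can switch to X (-4 → 1). Not NE.
(Up, X): Agent 1 can switch to Middle (-1 → 4). Not NE.
(Up, Y): Agent 1 can switch to Down (2 → 5). Not NE.
(Up, Z): Agent 1 gets 0, best alternative -3; Agent 2 gets 5, best alternative 1. No profitable deviation — NE.
(Middle, W): Agent 1 can switch to Up (-2 → 0). Not NE.
(Middle, X): Agent 2 can switch to W (-5 → -3). Not NE.
(Middle, Y): Agent 1 can switch to Up (1 → 2). Not NE.
(Middle, Z): Agent 1 can switch to Up (-4 → 0). Not NE.
(Down, W): Agent 1 can switch to Up (-1 → 0). Not NE.
(Down, X): Agent 1 can switch to Up (-2 → -1). Not NE.
(Down, Y): Agent 2 can switch to X (0 → 3). Not NE.
(Down, Z): Agent 1 can switch to Up (-3 → 0). Not NE.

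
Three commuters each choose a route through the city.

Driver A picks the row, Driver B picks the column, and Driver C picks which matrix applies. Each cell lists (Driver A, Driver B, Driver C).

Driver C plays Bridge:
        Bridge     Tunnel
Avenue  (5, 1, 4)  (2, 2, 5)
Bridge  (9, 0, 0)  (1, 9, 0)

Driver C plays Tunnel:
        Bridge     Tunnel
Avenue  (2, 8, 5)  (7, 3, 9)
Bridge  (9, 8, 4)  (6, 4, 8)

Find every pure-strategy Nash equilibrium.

(Avenue, Bridge, Bridge): Driver A can switch to Bridge (5 → 9). Not NE.
(Avenue, Bridge, Tunnel): Driver A can switch to Bridge (2 → 9). Not NE.
(Avenue, Tunnel, Bridge): Driver C can switch to Tunnel (5 → 9). Not NE.
(Avenue, Tunnel, Tunnel): Driver B can switch to Bridge (3 → 8). Not NE.
(Bridge, Bridge, Bridge): Driver B can switch to Tunnel (0 → 9). Not NE.
(Bridge, Bridge, Tunnel): Driver A gets 9, best alternative 2; Driver B gets 8, best alternative 4; Driver C gets 4, best alternative 0. No profitable deviation — NE.
(Bridge, Tunnel, Bridge): Driver A can switch to Avenue (1 → 2). Not NE.
(Bridge, Tunnel, Tunnel): Driver A can switch to Avenue (6 → 7). Not NE.

Pure NE: (Bridge, Bridge, Tunnel)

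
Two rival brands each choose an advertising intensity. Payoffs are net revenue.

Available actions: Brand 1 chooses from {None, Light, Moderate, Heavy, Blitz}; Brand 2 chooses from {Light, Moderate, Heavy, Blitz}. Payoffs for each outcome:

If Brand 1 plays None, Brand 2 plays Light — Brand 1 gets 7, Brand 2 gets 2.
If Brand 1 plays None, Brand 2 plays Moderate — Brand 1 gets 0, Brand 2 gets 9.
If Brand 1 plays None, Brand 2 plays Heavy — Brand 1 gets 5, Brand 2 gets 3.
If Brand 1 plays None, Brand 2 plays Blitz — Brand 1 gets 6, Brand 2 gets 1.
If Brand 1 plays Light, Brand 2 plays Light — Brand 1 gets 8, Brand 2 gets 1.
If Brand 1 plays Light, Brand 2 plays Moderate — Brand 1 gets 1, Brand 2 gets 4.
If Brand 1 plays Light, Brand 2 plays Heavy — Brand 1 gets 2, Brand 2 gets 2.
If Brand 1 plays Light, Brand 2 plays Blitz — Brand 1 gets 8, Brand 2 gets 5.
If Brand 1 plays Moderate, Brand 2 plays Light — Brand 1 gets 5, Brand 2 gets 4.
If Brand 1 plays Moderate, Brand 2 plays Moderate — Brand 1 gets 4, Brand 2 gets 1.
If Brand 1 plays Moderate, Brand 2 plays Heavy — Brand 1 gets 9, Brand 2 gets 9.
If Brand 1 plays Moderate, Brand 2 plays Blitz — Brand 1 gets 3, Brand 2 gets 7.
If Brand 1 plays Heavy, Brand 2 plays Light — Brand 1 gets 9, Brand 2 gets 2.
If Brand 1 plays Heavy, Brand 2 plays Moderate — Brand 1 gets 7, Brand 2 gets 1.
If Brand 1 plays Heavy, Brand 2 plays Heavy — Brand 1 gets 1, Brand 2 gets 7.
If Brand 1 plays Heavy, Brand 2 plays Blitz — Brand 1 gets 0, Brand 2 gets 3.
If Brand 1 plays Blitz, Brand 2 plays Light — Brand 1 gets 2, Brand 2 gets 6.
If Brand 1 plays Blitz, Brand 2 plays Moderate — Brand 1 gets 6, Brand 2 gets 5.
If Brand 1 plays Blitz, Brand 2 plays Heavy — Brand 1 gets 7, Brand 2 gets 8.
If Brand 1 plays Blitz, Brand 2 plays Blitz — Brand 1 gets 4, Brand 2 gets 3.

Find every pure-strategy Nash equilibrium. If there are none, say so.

Pure-strategy Nash equilibria: (Light, Blitz) and (Moderate, Heavy)

Check each profile: it is a Nash equilibrium iff no player can strictly gain by switching unilaterally.
(None, Light): Brand 1 can switch to Light (7 → 8). Not NE.
(None, Moderate): Brand 1 can switch to Light (0 → 1). Not NE.
(None, Heavy): Brand 1 can switch to Moderate (5 → 9). Not NE.
(None, Blitz): Brand 1 can switch to Light (6 → 8). Not NE.
(Light, Light): Brand 1 can switch to Heavy (8 → 9). Not NE.
(Light, Moderate): Brand 1 can switch to Moderate (1 → 4). Not NE.
(Light, Heavy): Brand 1 can switch to None (2 → 5). Not NE.
(Light, Blitz): Brand 1 gets 8, best alternative 6; Brand 2 gets 5, best alternative 4. No profitable deviation — NE.
(Moderate, Light): Brand 1 can switch to None (5 → 7). Not NE.
(Moderate, Moderate): Brand 1 can switch to Heavy (4 → 7). Not NE.
(Moderate, Heavy): Brand 1 gets 9, best alternative 7; Brand 2 gets 9, best alternative 7. No profitable deviation — NE.
(Moderate, Blitz): Brand 1 can switch to None (3 → 6). Not NE.
(Heavy, Light): Brand 2 can switch to Heavy (2 → 7). Not NE.
(Heavy, Moderate): Brand 2 can switch to Light (1 → 2). Not NE.
(The remaining 6 profiles each have a profitable deviation by the same check.)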